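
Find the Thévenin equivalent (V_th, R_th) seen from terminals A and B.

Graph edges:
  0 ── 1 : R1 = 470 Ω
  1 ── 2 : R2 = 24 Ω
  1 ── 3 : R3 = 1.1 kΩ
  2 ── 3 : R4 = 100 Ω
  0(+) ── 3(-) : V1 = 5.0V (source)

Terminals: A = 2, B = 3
Step 1 — V_th is the open-circuit voltage V_A - V_B (nothing connected across the terminals).
Nodal analysis, taking node 3 as the 0 V reference.
Source V1 fixes V_0 = 5 V.
KCL at each unknown node (sum of currents leaving = 0; resistances in Ω):
  Node 1: (V_1 - 5)/470 + (V_1 - V_2)/24 + (V_1 - 0)/1100 = 0
  Node 2: (V_2 - V_1)/24 + (V_2 - 0)/100 = 0
Collecting terms (coefficients in siemens):
  0.0447·V_1 - 0.04167·V_2 = 0.01064
  0.05167·V_2 - 0.04167·V_1 = 0
Determinant D = (0.0447)(0.05167) - (-0.04167)(-0.04167) = 0.0005736
V_1 = [(0.01064)(0.05167) - (-0.04167)(0)]/D = 0.9583 V
V_2 = [(0.0447)(0) - (0.01064)(-0.04167)]/D = 0.7728 V
V_th = V_2 - V_3 = 0.7728 - 0 = 0.7728 V
Step 2 — R_th: zero the source — replace V1 by a short circuit (node 3 merges into node 0) — and find the resistance seen between A (node 2) and B (node 0).
Reduce the network between node 2 (A) and node 0 (B) by series/parallel combination:
  Rp1 = R1 ‖ R3 (parallel, both between nodes 0 and 1) = 1/(1/470 + 1/1100) = 329.3 Ω
  Rs1 = R2 + Rp1 (series, joined only at node 1) = 24 + 329.3 = 353.3 Ω
  Rp2 = R4 ‖ Rs1 (parallel, both between nodes 0 and 2) = 1/(1/100 + 1/353.3) = 77.94 Ω
R_th = 77.94 Ω

Final answer: V_th = 0.7728 V, R_th = 77.94 Ω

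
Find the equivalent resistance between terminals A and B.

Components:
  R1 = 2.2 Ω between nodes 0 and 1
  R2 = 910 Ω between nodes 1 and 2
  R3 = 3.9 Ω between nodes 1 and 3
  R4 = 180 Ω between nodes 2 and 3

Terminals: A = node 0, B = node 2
Reduce the network between node 0 (A) and node 2 (B) by series/parallel combination:
  Rs1 = R3 + R4 (series, joined only at node 3) = 3.9 + 180 = 183.9 Ω
  Rp1 = R2 ‖ Rs1 (parallel, both between nodes 1 and 2) = 1/(1/910 + 1/183.9) = 153 Ω
  Rs2 = R1 + Rp1 (series, joined only at node 1) = 2.2 + 153 = 155.2 Ω
R_eq = 155.2 Ω

Final answer: 155.2 Ω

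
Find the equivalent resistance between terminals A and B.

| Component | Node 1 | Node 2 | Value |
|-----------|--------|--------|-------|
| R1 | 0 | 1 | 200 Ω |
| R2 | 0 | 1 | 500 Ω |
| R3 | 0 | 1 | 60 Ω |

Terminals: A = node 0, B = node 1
Reduce the network between node 0 (A) and node 1 (B) by series/parallel combination:
  Rp1 = R1 ‖ R2 ‖ R3 (parallel, all between nodes 0 and 1) = 1/(1/200 + 1/500 + 1/60) = 42.25 Ω
R_eq = 42.25 Ω

Final answer: 42.25 Ω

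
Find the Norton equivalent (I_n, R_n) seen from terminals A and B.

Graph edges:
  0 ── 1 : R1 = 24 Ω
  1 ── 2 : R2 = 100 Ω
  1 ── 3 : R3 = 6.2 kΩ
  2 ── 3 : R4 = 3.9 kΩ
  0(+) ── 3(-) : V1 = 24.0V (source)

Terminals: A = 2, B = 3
Find the Thévenin equivalent first; then I_n = V_th/R_th and R_n = R_th.
Step 1 — V_th is the open-circuit voltage V_A - V_B (nothing connected across the terminals).
Nodal analysis, taking node 3 as the 0 V reference.
Source V1 fixes V_0 = 24 V.
KCL at each unknown node (sum of currents leaving = 0; resistances in Ω):
  Node 1: (V_1 - 24)/24 + (V_1 - V_2)/100 + (V_1 - 0)/6200 = 0
  Node 2: (V_2 - V_1)/100 + (V_2 - 0)/3900 = 0
Collecting terms (coefficients in siemens):
  0.05183·V_1 - 0.01·V_2 = 1
  0.01026·V_2 - 0.01·V_1 = 0
Determinant D = (0.05183)(0.01026) - (-0.01)(-0.01) = 0.0004316
V_1 = [(1)(0.01026) - (-0.01)(0)]/D = 23.77 V
V_2 = [(0.05183)(0) - (1)(-0.01)]/D = 23.17 V
V_th = V_2 - V_3 = 23.17 - 0 = 23.17 V
Step 2 — R_th: zero the source — replace V1 by a short circuit (node 3 merges into node 0) — and find the resistance seen between A (node 2) and B (node 0).
Reduce the network between node 2 (A) and node 0 (B) by series/parallel combination:
  Rp1 = R1 ‖ R3 (parallel, both between nodes 0 and 1) = 1/(1/24 + 1/6200) = 23.91 Ω
  Rs1 = R2 + Rp1 (series, joined only at node 1) = 100 + 23.91 = 123.9 Ω
  Rp2 = R4 ‖ Rs1 (parallel, both between nodes 0 and 2) = 1/(1/3900 + 1/123.9) = 120.1 Ω
R_th = 120.1 Ω
I_n = V_th/R_th = 23.17/120.1 = 0.1929 A, and R_n = R_th = 120.1 Ω

Final answer: I_n = 0.1929 A, R_n = 120.1 Ω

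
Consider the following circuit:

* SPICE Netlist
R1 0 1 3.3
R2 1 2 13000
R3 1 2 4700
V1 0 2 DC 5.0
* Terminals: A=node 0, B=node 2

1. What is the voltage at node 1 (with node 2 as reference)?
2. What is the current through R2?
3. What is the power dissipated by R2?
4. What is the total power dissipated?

Nodal analysis, taking node 2 as the 0 V reference.
Source V1 fixes V_0 = 5 V.
KCL at each unknown node (sum of currents leaving = 0; resistances in Ω):
  Node 1: (V_1 - 5)/3.3 + (V_1 - 0)/13000 + (V_1 - 0)/4700 = 0
Collecting terms: 0.3033 × V_1 = 1.515  =>  V_1 = 4.995 V
Part 1:
  Read off the nodal solution: V_1 = 4.995 V
Part 2:
  I_R2 = (V_1 - V_2)/R2 = (4.995 - 0)/13000 = 0.0003842 A
  Magnitude: I_R2 = 0.0003842 A
Part 3:
  I_R2 = (V_1 - V_2)/R2 = (4.995 - 0)/13000 = 0.0003842 A
  P_R2 = I_R2² × R2 = (0.0003842)² × 13000 = 0.001919 W
Part 4:
  Power in each resistor, P = (ΔV)²/R:
    P_R1 = (5 - 4.995)²/3.3 = 0.00000691 W
    P_R2 = (4.995 - 0)²/13000 = 0.001919 W
    P_R3 = (4.995 - 0)²/4700 = 0.005309 W
  P_total = P_R1 + P_R2 + P_R3 = 0.007235 W

Final answers:
1. V_1 = 4.995 V
2. I_R2 = 0.0003842 A
3. P_R2 = 0.001919 W
4. P_total = 0.007235 W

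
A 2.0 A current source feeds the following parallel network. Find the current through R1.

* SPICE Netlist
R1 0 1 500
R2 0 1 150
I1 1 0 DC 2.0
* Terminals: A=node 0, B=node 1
All resistors sit directly between nodes 0 and 1, so they are in parallel and share one voltage V; the full source current 2 A splits among them.
1/R_par = 1/500 + 1/150 = 0.008667 S  =>  R_par = 115.4 Ω
V = I × R_par = 2 × 115.4 = 230.8 V
I_R1 = V/R1 = 230.8/500 = 0.4615 A

Final answer: 0.4615 A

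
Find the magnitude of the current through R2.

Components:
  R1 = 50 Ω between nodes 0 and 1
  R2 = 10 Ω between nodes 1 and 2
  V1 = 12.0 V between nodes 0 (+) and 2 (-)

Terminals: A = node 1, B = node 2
Nodal analysis, taking node 2 as the 0 V reference.
Source V1 fixes V_0 = 12 V.
KCL at each unknown node (sum of currents leaving = 0; resistances in Ω):
  Node 1: (V_1 - 12)/50 + (V_1 - 0)/10 = 0
Collecting terms: 0.12 × V_1 = 0.24  =>  V_1 = 2 V
I_R2 = (V_1 - V_2)/R2 = (2 - 0)/10 = 0.2 A
|I_R2| = 0.2 A

Final answer: |I_R2| = 0.2 A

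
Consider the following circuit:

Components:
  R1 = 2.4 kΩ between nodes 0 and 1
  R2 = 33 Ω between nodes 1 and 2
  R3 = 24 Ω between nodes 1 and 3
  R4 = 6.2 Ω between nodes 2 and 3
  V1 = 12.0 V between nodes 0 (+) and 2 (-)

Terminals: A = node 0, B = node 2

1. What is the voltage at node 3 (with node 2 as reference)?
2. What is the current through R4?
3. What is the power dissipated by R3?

Nodal analysis, taking node 2 as the 0 V reference.
Source V1 fixes V_0 = 12 V.
KCL at each unknown node (sum of currents leaving = 0; resistances in Ω):
  Node 1: (V_1 - 12)/2400 + (V_1 - 0)/33 + (V_1 - V_3)/24 = 0
  Node 3: (V_3 - V_1)/24 + (V_3 - 0)/6.2 = 0
Collecting terms (coefficients in siemens):
  0.07239·V_1 - 0.04167·V_3 = 0.005
  0.203·V_3 - 0.04167·V_1 = 0
Determinant D = (0.07239)(0.203) - (-0.04167)(-0.04167) = 0.01296
V_1 = [(0.005)(0.203) - (-0.04167)(0)]/D = 0.07833 V
V_3 = [(0.07239)(0) - (0.005)(-0.04167)]/D = 0.01608 V
Part 1:
  Read off the nodal solution: V_3 = 0.01608 V
Part 2:
  I_R4 = (V_2 - V_3)/R4 = (0 - 0.01608)/6.2 = -0.002594 A
  Magnitude: I_R4 = 0.002594 A
Part 3:
  I_R3 = (V_1 - V_3)/R3 = (0.07833 - 0.01608)/24 = 0.002594 A
  P_R3 = I_R3² × R3 = (0.002594)² × 24 = 0.0001615 W

Final answers:
1. V_3 = 0.01608 V
2. I_R4 = 0.002594 A
3. P_R3 = 0.0001615 W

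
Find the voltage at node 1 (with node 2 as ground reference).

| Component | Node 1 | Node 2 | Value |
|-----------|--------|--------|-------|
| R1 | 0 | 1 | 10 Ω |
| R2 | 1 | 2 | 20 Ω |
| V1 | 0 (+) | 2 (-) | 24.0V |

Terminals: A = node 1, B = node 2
Nodal analysis, taking node 2 as the 0 V reference.
Source V1 fixes V_0 = 24 V.
KCL at each unknown node (sum of currents leaving = 0; resistances in Ω):
  Node 1: (V_1 - 24)/10 + (V_1 - 0)/20 = 0
Collecting terms: 0.15 × V_1 = 2.4  =>  V_1 = 16 V
The requested potential is V_1 = 16 V.

Final answer: V_1 = 16 V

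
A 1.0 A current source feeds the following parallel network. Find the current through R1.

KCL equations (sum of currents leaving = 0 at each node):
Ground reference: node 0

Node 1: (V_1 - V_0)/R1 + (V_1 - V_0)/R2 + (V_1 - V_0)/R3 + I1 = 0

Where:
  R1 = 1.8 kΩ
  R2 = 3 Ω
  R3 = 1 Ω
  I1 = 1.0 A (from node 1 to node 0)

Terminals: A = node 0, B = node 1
All resistors sit directly between nodes 0 and 1, so they are in parallel and share one voltage V; the full source current 1 A splits among them.
1/R_par = 1/1800 + 1/3 + 1/1 = 1.334 S  =>  R_par = 0.7497 Ω
V = I × R_par = 1 × 0.7497 = 0.7497 V
I_R1 = V/R1 = 0.7497/1800 = 0.0004165 A

Final answer: 0.0004165 A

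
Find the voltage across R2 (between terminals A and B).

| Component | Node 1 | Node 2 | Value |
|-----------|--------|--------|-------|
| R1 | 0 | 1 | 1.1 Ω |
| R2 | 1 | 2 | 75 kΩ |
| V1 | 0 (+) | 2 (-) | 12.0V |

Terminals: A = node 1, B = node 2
R1 and R2 are in series across V1 (node 0 → node 1 → node 2), and the output A–B is taken across R2, so this is a voltage divider.
Series current: I = V1/(R1 + R2) = 12/(1.1 + 75000) = 12/75000 = 0.00016 A
V_R2 = I × R2 = V1 × R2/(R1 + R2) = 12 × 75000/75000 = 12 V

Final answer: 12 V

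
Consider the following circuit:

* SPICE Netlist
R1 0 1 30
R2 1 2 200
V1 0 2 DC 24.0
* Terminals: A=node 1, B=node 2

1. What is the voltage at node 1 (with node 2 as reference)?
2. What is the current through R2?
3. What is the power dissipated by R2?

Nodal analysis, taking node 2 as the 0 V reference.
Source V1 fixes V_0 = 24 V.
KCL at each unknown node (sum of currents leaving = 0; resistances in Ω):
  Node 1: (V_1 - 24)/30 + (V_1 - 0)/200 = 0
Collecting terms: 0.03833 × V_1 = 0.8  =>  V_1 = 20.87 V
Part 1:
  Read off the nodal solution: V_1 = 20.87 V
Part 2:
  I_R2 = (V_1 - V_2)/R2 = (20.87 - 0)/200 = 0.1043 A
  Magnitude: I_R2 = 0.1043 A
Part 3:
  I_R2 = (V_1 - V_2)/R2 = (20.87 - 0)/200 = 0.1043 A
  P_R2 = I_R2² × R2 = (0.1043)² × 200 = 2.178 W

Final answers:
1. V_1 = 20.87 V
2. I_R2 = 0.1043 A
3. P_R2 = 2.178 W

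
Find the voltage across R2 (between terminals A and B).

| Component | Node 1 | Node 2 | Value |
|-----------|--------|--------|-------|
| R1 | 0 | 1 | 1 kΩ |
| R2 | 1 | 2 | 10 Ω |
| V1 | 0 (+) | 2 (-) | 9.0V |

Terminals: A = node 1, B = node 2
R1 and R2 are in series across V1 (node 0 → node 1 → node 2), and the output A–B is taken across R2, so this is a voltage divider.
Series current: I = V1/(R1 + R2) = 9/(1000 + 10) = 9/1010 = 0.008911 A
V_R2 = I × R2 = V1 × R2/(R1 + R2) = 9 × 10/1010 = 0.08911 V

Final answer: 0.08911 V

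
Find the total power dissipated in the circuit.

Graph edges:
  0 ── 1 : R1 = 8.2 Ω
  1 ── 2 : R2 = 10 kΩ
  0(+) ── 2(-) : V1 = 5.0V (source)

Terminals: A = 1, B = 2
Nodal analysis, taking node 2 as the 0 V reference.
Source V1 fixes V_0 = 5 V.
KCL at each unknown node (sum of currents leaving = 0; resistances in Ω):
  Node 1: (V_1 - 5)/8.2 + (V_1 - 0)/10000 = 0
Collecting terms: 0.1221 × V_1 = 0.6098  =>  V_1 = 4.996 V
Power in each resistor, P = (ΔV)²/R:
  P_R1 = (5 - 4.996)²/8.2 = 0.000002047 W
  P_R2 = (4.996 - 0)²/10000 = 0.002496 W
P_total = P_R1 + P_R2 = 0.002498 W

Final answer: 0.002498 W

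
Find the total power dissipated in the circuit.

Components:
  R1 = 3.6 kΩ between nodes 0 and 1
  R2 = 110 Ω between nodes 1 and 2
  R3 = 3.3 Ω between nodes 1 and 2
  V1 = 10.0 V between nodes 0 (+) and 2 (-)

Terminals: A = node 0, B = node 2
Nodal analysis, taking node 2 as the 0 V reference.
Source V1 fixes V_0 = 10 V.
KCL at each unknown node (sum of currents leaving = 0; resistances in Ω):
  Node 1: (V_1 - 10)/3600 + (V_1 - 0)/110 + (V_1 - 0)/3.3 = 0
Collecting terms: 0.3124 × V_1 = 0.002778  =>  V_1 = 0.008892 V
Power in each resistor, P = (ΔV)²/R:
  P_R1 = (10 - 0.008892)²/3600 = 0.02773 W
  P_R2 = (0.008892 - 0)²/110 = 0.0000007188 W
  P_R3 = (0.008892 - 0)²/3.3 = 0.00002396 W
P_total = P_R1 + P_R2 + P_R3 = 0.02775 W

Final answer: 0.02775 W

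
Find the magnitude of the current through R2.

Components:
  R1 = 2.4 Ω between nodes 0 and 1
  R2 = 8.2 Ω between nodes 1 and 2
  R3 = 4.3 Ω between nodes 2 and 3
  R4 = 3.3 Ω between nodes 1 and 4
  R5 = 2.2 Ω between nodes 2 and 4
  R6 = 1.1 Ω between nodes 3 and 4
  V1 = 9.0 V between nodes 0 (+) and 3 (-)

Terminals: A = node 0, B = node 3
Nodal analysis, taking node 3 as the 0 V reference.
Source V1 fixes V_0 = 9 V.
KCL at each unknown node (sum of currents leaving = 0; resistances in Ω):
  Node 1: (V_1 - 9)/2.4 + (V_1 - V_2)/8.2 + (V_1 - V_4)/3.3 = 0
  Node 2: (V_2 - V_1)/8.2 + (V_2 - 0)/4.3 + (V_2 - V_4)/2.2 = 0
  Node 4: (V_4 - V_1)/3.3 + (V_4 - V_2)/2.2 + (V_4 - 0)/1.1 = 0
Collecting terms (coefficients in siemens):
  0.8416·V_1 - 0.122·V_2 - 0.303·V_4 = 3.75
  0.8091·V_2 - 0.122·V_1 - 0.4545·V_4 = 0
  1.667·V_4 - 0.303·V_1 - 0.4545·V_2 = 0
Solving these 3 simultaneous equations (Gaussian elimination) gives:
  V_1 = 5.169 V, V_2 = 1.544 V, V_4 = 1.361 V
I_R2 = (V_1 - V_2)/R2 = (5.169 - 1.544)/8.2 = 0.4421 A
|I_R2| = 0.4421 A

Final answer: |I_R2| = 0.4421 A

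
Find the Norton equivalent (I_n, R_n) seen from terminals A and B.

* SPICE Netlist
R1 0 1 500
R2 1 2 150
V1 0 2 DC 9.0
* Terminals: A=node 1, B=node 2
Find the Thévenin equivalent first; then I_n = V_th/R_th and R_n = R_th.
Step 1 — V_th is the open-circuit voltage V_A - V_B (nothing connected across the terminals).
Nodal analysis, taking node 2 as the 0 V reference.
Source V1 fixes V_0 = 9 V.
KCL at each unknown node (sum of currents leaving = 0; resistances in Ω):
  Node 1: (V_1 - 9)/500 + (V_1 - 0)/150 = 0
Collecting terms: 0.008667 × V_1 = 0.018  =>  V_1 = 2.077 V
V_th = V_1 - V_2 = 2.077 - 0 = 2.077 V
Step 2 — R_th: zero the source — replace V1 by a short circuit (node 2 merges into node 0) — and find the resistance seen between A (node 1) and B (node 0).
Reduce the network between node 1 (A) and node 0 (B) by series/parallel combination:
  Rp1 = R1 ‖ R2 (parallel, both between nodes 0 and 1) = 1/(1/500 + 1/150) = 115.4 Ω
R_th = 115.4 Ω
I_n = V_th/R_th = 2.077/115.4 = 0.018 A, and R_n = R_th = 115.4 Ω

Final answer: I_n = 0.018 A, R_n = 115.4 Ω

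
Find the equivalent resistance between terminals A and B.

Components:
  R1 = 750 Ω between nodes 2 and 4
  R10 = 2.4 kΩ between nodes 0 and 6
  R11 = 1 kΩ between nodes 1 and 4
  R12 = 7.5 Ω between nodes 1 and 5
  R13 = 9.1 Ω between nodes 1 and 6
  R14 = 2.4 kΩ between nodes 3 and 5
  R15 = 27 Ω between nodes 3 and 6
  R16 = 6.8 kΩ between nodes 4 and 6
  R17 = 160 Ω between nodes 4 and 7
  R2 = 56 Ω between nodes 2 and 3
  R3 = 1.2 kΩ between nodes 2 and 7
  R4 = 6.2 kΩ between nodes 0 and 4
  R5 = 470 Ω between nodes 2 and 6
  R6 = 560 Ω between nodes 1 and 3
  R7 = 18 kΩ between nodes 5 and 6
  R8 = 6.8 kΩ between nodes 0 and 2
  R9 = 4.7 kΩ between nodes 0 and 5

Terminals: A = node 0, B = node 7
The network is not a plain series/parallel combination. Inject a 1 A test current into terminal A (node 0) and return it from terminal B (node 7); then R_eq = V_A / (1 A).
Nodal analysis, taking node 7 as the 0 V reference.
Current source I_test pushes 1 A into node 0 and draws it out of node 7.
KCL at each unknown node (sum of currents leaving = 0; resistances in Ω):
  Node 0: (V_0 - V_4)/6200 + (V_0 - V_2)/6800 + (V_0 - V_5)/4700 + (V_0 - V_6)/2400 - 1 = 0
  Node 1: (V_1 - V_3)/560 + (V_1 - V_4)/1000 + (V_1 - V_5)/7.5 + (V_1 - V_6)/9.1 = 0
  Node 2: (V_2 - V_0)/6800 + (V_2 - V_4)/750 + (V_2 - V_3)/56 + (V_2 - 0)/1200 + (V_2 - V_6)/470 = 0
  Node 3: (V_3 - V_1)/560 + (V_3 - V_2)/56 + (V_3 - V_5)/2400 + (V_3 - V_6)/27 = 0
  Node 4: (V_4 - V_0)/6200 + (V_4 - V_1)/1000 + (V_4 - V_2)/750 + (V_4 - V_6)/6800 + (V_4 - 0)/160 = 0
  Node 5: (V_5 - V_0)/4700 + (V_5 - V_1)/7.5 + (V_5 - V_3)/2400 + (V_5 - V_6)/18000 = 0
  Node 6: (V_6 - V_0)/2400 + (V_6 - V_1)/9.1 + (V_6 - V_2)/470 + (V_6 - V_3)/27 + (V_6 - V_4)/6800 + (V_6 - V_5)/18000 = 0
Collecting terms (coefficients in siemens):
  0.0009378·V_0 - 0.0001471·V_2 - 0.0001613·V_4 - 0.0002128·V_5 - 0.0004167·V_6 = 1
  0.246·V_1 - 0.001786·V_3 - 0.001·V_4 - 0.1333·V_5 - 0.1099·V_6 = 0
  0.0223·V_2 - 0.0001471·V_0 - 0.01786·V_3 - 0.001333·V_4 - 0.002128·V_6 = 0
  0.0571·V_3 - 0.001786·V_1 - 0.01786·V_2 - 0.0004167·V_5 - 0.03704·V_6 = 0
  0.008892·V_4 - 0.0001613·V_0 - 0.001·V_1 - 0.001333·V_2 - 0.0001471·V_6 = 0
  0.134·V_5 - 0.0002128·V_0 - 0.1333·V_1 - 0.0004167·V_3 - 0.00005556·V_6 = 0
  0.1497·V_6 - 0.0004167·V_0 - 0.1099·V_1 - 0.002128·V_2 - 0.03704·V_3 - 0.0001471·V_4 - 0.00005556·V_5 = 0
Solving these 7 simultaneous equations (Gaussian elimination) gives:
  V_0 = 1369 V, V_1 = 345.8 V, V_2 = 319.6 V, V_3 = 337.8 V
  V_4 = 117.4 V, V_5 = 347.4 V, V_6 = 346.1 V
R_eq = V_0 / 1 A = 1369 Ω = 1.369 kΩ

Final answer: 1.369 kΩ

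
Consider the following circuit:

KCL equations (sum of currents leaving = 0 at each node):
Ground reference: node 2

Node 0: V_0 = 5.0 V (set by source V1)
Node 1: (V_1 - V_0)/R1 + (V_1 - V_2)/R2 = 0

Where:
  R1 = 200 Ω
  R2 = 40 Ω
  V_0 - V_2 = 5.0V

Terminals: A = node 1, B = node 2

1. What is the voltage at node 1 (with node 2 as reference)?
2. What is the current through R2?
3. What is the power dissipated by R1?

Nodal analysis, taking node 2 as the 0 V reference.
Source V1 fixes V_0 = 5 V.
KCL at each unknown node (sum of currents leaving = 0; resistances in Ω):
  Node 1: (V_1 - 5)/200 + (V_1 - 0)/40 = 0
Collecting terms: 0.03 × V_1 = 0.025  =>  V_1 = 0.8333 V
Part 1:
  Read off the nodal solution: V_1 = 0.8333 V
Part 2:
  I_R2 = (V_1 - V_2)/R2 = (0.8333 - 0)/40 = 0.02083 A
  Magnitude: I_R2 = 0.02083 A
Part 3:
  I_R1 = (V_0 - V_1)/R1 = (5 - 0.8333)/200 = 0.02083 A
  P_R1 = I_R1² × R1 = (0.02083)² × 200 = 0.08681 W

Final answers:
1. V_1 = 0.8333 V
2. I_R2 = 0.02083 A
3. P_R1 = 0.08681 W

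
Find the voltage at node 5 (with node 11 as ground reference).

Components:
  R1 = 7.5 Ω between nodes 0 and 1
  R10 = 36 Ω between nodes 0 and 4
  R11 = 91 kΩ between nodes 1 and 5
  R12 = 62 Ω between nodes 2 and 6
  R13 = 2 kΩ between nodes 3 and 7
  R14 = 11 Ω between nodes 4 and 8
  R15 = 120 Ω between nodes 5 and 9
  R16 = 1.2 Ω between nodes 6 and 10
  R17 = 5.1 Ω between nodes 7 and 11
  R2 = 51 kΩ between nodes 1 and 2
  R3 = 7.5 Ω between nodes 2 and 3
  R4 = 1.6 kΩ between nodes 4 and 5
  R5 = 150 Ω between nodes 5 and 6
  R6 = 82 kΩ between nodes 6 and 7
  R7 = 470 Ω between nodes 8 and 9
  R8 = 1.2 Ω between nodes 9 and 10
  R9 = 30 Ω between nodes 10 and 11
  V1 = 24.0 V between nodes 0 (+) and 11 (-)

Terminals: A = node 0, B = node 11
Nodal analysis, taking node 11 as the 0 V reference.
Source V1 fixes V_0 = 24 V.
KCL at each unknown node (sum of currents leaving = 0; resistances in Ω):
  Node 1: (V_1 - 24)/7.5 + (V_1 - V_2)/51000 + (V_1 - V_5)/91000 = 0
  Node 2: (V_2 - V_1)/51000 + (V_2 - V_3)/7.5 + (V_2 - V_6)/62 = 0
  Node 3: (V_3 - V_2)/7.5 + (V_3 - V_7)/2000 = 0
  Node 4: (V_4 - V_5)/1600 + (V_4 - 24)/36 + (V_4 - V_8)/11 = 0
  Node 5: (V_5 - V_4)/1600 + (V_5 - V_6)/150 + (V_5 - V_1)/91000 + (V_5 - V_9)/120 = 0
  Node 6: (V_6 - V_5)/150 + (V_6 - V_7)/82000 + (V_6 - V_2)/62 + (V_6 - V_10)/1.2 = 0
  Node 7: (V_7 - V_6)/82000 + (V_7 - V_3)/2000 + (V_7 - 0)/5.1 = 0
  Node 8: (V_8 - V_9)/470 + (V_8 - V_4)/11 = 0
  Node 9: (V_9 - V_8)/470 + (V_9 - V_10)/1.2 + (V_9 - V_5)/120 = 0
  Node 10: (V_10 - V_9)/1.2 + (V_10 - 0)/30 + (V_10 - V_6)/1.2 = 0
Collecting terms (coefficients in siemens):
  0.1334·V_1 - 0.00001961·V_2 - 0.00001099·V_5 = 3.2
  0.1495·V_2 - 0.00001961·V_1 - 0.1333·V_3 - 0.01613·V_6 = 0
  0.1338·V_3 - 0.1333·V_2 - 0.0005·V_7 = 0
  0.1193·V_4 - 0.000625·V_5 - 0.09091·V_8 = 0.6667
  0.01564·V_5 - 0.00001099·V_1 - 0.000625·V_4 - 0.006667·V_6 - 0.008333·V_9 = 0
  0.8561·V_6 - 0.01613·V_2 - 0.006667·V_5 - 0.0000122·V_7 - 0.8333·V_10 = 0
  0.1966·V_7 - 0.0005·V_3 - 0.0000122·V_6 = 0
  0.09304·V_8 - 0.09091·V_4 - 0.002128·V_9 = 0
  0.8438·V_9 - 0.008333·V_5 - 0.002128·V_8 - 0.8333·V_10 = 0
  1.7·V_10 - 0.8333·V_6 - 0.8333·V_9 = 0
Solving these 10 simultaneous equations (Gaussian elimination) gives:
  V_1 = 23.99 V, V_2 = 1.615 V, V_3 = 1.609 V, V_4 = 22.04 V
  V_5 = 2.497 V, V_6 = 1.637 V, V_7 = 0.004194 V, V_8 = 21.57 V
  V_9 = 1.69 V, V_10 = 1.631 V
The requested potential is V_5 = 2.497 V.

Final answer: V_5 = 2.497 V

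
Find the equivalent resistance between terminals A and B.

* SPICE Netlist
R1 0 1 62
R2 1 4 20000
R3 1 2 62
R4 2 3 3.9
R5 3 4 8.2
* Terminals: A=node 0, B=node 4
Reduce the network between node 0 (A) and node 4 (B) by series/parallel combination:
  Rs1 = R3 + R4 (series, joined only at node 2) = 62 + 3.9 = 65.9 Ω
  Rs2 = R5 + Rs1 (series, joined only at node 3) = 8.2 + 65.9 = 74.1 Ω
  Rp1 = R2 ‖ Rs2 (parallel, both between nodes 1 and 4) = 1/(1/20000 + 1/74.1) = 73.83 Ω
  Rs3 = R1 + Rp1 (series, joined only at node 1) = 62 + 73.83 = 135.8 Ω
R_eq = 135.8 Ω

Final answer: 135.8 Ω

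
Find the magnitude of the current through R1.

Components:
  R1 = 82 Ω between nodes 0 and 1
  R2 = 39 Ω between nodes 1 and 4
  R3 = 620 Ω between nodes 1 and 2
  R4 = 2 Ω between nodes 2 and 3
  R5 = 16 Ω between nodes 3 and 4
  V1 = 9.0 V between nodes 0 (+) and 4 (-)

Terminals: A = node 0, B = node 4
Nodal analysis, taking node 4 as the 0 V reference.
Source V1 fixes V_0 = 9 V.
KCL at each unknown node (sum of currents leaving = 0; resistances in Ω):
  Node 1: (V_1 - 9)/82 + (V_1 - 0)/39 + (V_1 - V_2)/620 = 0
  Node 2: (V_2 - V_1)/620 + (V_2 - V_3)/2 = 0
  Node 3: (V_3 - V_2)/2 + (V_3 - 0)/16 = 0
Collecting terms (coefficients in siemens):
  0.03945·V_1 - 0.001613·V_2 = 0.1098
  0.5016·V_2 - 0.001613·V_1 - 0.5·V_3 = 0
  0.5625·V_3 - 0.5·V_2 = 0
Solving these 3 simultaneous equations (Gaussian elimination) gives:
  V_1 = 2.785 V, V_2 = 0.07859 V, V_3 = 0.06985 V
I_R1 = (V_0 - V_1)/R1 = (9 - 2.785)/82 = 0.07579 A
|I_R1| = 0.07579 A

Final answer: |I_R1| = 0.07579 A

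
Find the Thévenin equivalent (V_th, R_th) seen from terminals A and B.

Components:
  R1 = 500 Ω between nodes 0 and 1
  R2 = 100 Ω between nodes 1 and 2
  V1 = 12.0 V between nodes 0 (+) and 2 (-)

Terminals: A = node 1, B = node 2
Step 1 — V_th is the open-circuit voltage V_A - V_B (nothing connected across the terminals).
Nodal analysis, taking node 2 as the 0 V reference.
Source V1 fixes V_0 = 12 V.
KCL at each unknown node (sum of currents leaving = 0; resistances in Ω):
  Node 1: (V_1 - 12)/500 + (V_1 - 0)/100 = 0
Collecting terms: 0.012 × V_1 = 0.024  =>  V_1 = 2 V
V_th = V_1 - V_2 = 2 - 0 = 2 V
Step 2 — R_th: zero the source — replace V1 by a short circuit (node 2 merges into node 0) — and find the resistance seen between A (node 1) and B (node 0).
Reduce the network between node 1 (A) and node 0 (B) by series/parallel combination:
  Rp1 = R1 ‖ R2 (parallel, both between nodes 0 and 1) = 1/(1/500 + 1/100) = 83.33 Ω
R_th = 83.33 Ω

Final answer: V_th = 2 V, R_th = 83.33 Ω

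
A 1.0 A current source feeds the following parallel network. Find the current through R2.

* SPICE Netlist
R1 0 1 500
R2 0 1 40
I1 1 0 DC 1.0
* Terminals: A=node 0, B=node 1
All resistors sit directly between nodes 0 and 1, so they are in parallel and share one voltage V; the full source current 1 A splits among them.
1/R_par = 1/500 + 1/40 = 0.027 S  =>  R_par = 37.04 Ω
V = I × R_par = 1 × 37.04 = 37.04 V
I_R2 = V/R2 = 37.04/40 = 0.9259 A

Final answer: 0.9259 A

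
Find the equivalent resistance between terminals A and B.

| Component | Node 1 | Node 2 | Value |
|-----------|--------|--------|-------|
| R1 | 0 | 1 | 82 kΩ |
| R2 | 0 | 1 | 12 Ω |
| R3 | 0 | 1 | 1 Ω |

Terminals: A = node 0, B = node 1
Reduce the network between node 0 (A) and node 1 (B) by series/parallel combination:
  Rp1 = R1 ‖ R2 ‖ R3 (parallel, all between nodes 0 and 1) = 1/(1/82000 + 1/12 + 1/1) = 0.9231 Ω
R_eq = 0.9231 Ω

Final answer: 0.9231 Ω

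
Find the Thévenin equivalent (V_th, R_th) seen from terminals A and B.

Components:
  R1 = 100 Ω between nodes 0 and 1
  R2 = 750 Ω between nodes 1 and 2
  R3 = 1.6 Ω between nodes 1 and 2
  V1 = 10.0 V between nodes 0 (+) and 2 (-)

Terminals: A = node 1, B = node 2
Step 1 — V_th is the open-circuit voltage V_A - V_B (nothing connected across the terminals).
Nodal analysis, taking node 2 as the 0 V reference.
Source V1 fixes V_0 = 10 V.
KCL at each unknown node (sum of currents leaving = 0; resistances in Ω):
  Node 1: (V_1 - 10)/100 + (V_1 - 0)/750 + (V_1 - 0)/1.6 = 0
Collecting terms: 0.6363 × V_1 = 0.1  =>  V_1 = 0.1572 V
V_th = V_1 - V_2 = 0.1572 - 0 = 0.1572 V
Step 2 — R_th: zero the source — replace V1 by a short circuit (node 2 merges into node 0) — and find the resistance seen between A (node 1) and B (node 0).
Reduce the network between node 1 (A) and node 0 (B) by series/parallel combination:
  Rp1 = R1 ‖ R2 ‖ R3 (parallel, all between nodes 0 and 1) = 1/(1/100 + 1/750 + 1/1.6) = 1.572 Ω
R_th = 1.572 Ω

Final answer: V_th = 0.1572 V, R_th = 1.572 Ω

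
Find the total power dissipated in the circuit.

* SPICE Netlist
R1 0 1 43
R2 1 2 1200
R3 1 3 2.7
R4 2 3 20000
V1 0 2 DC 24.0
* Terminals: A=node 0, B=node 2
Nodal analysis, taking node 2 as the 0 V reference.
Source V1 fixes V_0 = 24 V.
KCL at each unknown node (sum of currents leaving = 0; resistances in Ω):
  Node 1: (V_1 - 24)/43 + (V_1 - 0)/1200 + (V_1 - V_3)/2.7 = 0
  Node 3: (V_3 - V_1)/2.7 + (V_3 - 0)/20000 = 0
Collecting terms (coefficients in siemens):
  0.3945·V_1 - 0.3704·V_3 = 0.5581
  0.3704·V_3 - 0.3704·V_1 = 0
Determinant D = (0.3945)(0.3704) - (-0.3704)(-0.3704) = 0.008942
V_1 = [(0.5581)(0.3704) - (-0.3704)(0)]/D = 23.12 V
V_3 = [(0.3945)(0) - (0.5581)(-0.3704)]/D = 23.12 V
Power in each resistor, P = (ΔV)²/R:
  P_R1 = (24 - 23.12)²/43 = 0.01794 W
  P_R2 = (23.12 - 0)²/1200 = 0.4455 W
  P_R3 = (23.12 - 23.12)²/2.7 = 0.000003608 W
  P_R4 = (0 - 23.12)²/20000 = 0.02672 W
P_total = P_R1 + P_R2 + P_R3 + P_R4 = 0.4902 W

Final answer: 0.4902 W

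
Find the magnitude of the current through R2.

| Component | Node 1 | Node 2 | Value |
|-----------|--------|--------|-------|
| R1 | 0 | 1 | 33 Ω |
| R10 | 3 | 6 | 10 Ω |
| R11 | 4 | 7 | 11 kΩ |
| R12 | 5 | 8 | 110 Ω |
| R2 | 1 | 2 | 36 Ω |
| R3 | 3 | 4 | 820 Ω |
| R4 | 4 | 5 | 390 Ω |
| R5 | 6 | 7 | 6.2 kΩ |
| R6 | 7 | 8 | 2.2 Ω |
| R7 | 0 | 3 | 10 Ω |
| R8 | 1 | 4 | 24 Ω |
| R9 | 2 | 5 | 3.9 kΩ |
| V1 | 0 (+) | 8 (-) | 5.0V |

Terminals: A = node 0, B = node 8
Nodal analysis, taking node 8 as the 0 V reference.
Source V1 fixes V_0 = 5 V.
KCL at each unknown node (sum of currents leaving = 0; resistances in Ω):
  Node 1: (V_1 - 5)/33 + (V_1 - V_2)/36 + (V_1 - V_4)/24 = 0
  Node 2: (V_2 - V_1)/36 + (V_2 - V_5)/3900 = 0
  Node 3: (V_3 - V_4)/820 + (V_3 - 5)/10 + (V_3 - V_6)/10 = 0
  Node 4: (V_4 - V_3)/820 + (V_4 - V_5)/390 + (V_4 - V_1)/24 + (V_4 - V_7)/11000 = 0
  Node 5: (V_5 - V_4)/390 + (V_5 - V_2)/3900 + (V_5 - 0)/110 = 0
  Node 6: (V_6 - V_7)/6200 + (V_6 - V_3)/10 = 0
  Node 7: (V_7 - V_6)/6200 + (V_7 - 0)/2.2 + (V_7 - V_4)/11000 = 0
Collecting terms (coefficients in siemens):
  0.09975·V_1 - 0.02778·V_2 - 0.04167·V_4 = 0.1515
  0.02803·V_2 - 0.02778·V_1 - 0.0002564·V_5 = 0
  0.2012·V_3 - 0.00122·V_4 - 0.1·V_6 = 0.5
  0.04554·V_4 - 0.04167·V_1 - 0.00122·V_3 - 0.002564·V_5 - 0.00009091·V_7 = 0
  0.01191·V_5 - 0.0002564·V_2 - 0.002564·V_4 = 0
  0.1002·V_6 - 0.1·V_3 - 0.0001613·V_7 = 0
  0.4548·V_7 - 0.00009091·V_4 - 0.0001613·V_6 = 0
Solving these 7 simultaneous equations (Gaussian elimination) gives:
  V_1 = 4.687 V, V_2 = 4.654 V, V_3 = 4.986 V, V_4 = 4.482 V
  V_5 = 1.065 V, V_6 = 4.978 V, V_7 = 0.002661 V
I_R2 = (V_1 - V_2)/R2 = (4.687 - 4.654)/36 = 0.0009203 A
|I_R2| = 0.0009203 A

Final answer: |I_R2| = 0.0009203 A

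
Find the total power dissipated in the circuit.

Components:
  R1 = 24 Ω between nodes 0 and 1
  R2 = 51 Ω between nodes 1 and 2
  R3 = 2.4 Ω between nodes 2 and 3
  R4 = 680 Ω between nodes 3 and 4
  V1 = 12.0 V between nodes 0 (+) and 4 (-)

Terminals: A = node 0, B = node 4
Nodal analysis, taking node 4 as the 0 V reference.
Source V1 fixes V_0 = 12 V.
KCL at each unknown node (sum of currents leaving = 0; resistances in Ω):
  Node 1: (V_1 - 12)/24 + (V_1 - V_2)/51 = 0
  Node 2: (V_2 - V_1)/51 + (V_2 - V_3)/2.4 = 0
  Node 3: (V_3 - V_2)/2.4 + (V_3 - 0)/680 = 0
Collecting terms (coefficients in siemens):
  0.06127·V_1 - 0.01961·V_2 = 0.5
  0.4363·V_2 - 0.01961·V_1 - 0.4167·V_3 = 0
  0.4181·V_3 - 0.4167·V_2 = 0
Solving these 3 simultaneous equations (Gaussian elimination) gives:
  V_1 = 11.62 V, V_2 = 10.81 V, V_3 = 10.77 V
Power in each resistor, P = (ΔV)²/R:
  P_R1 = (12 - 11.62)²/24 = 0.006025 W
  P_R2 = (11.62 - 10.81)²/51 = 0.0128 W
  P_R3 = (10.81 - 10.77)²/2.4 = 0.0006025 W
  P_R4 = (10.77 - 0)²/680 = 0.1707 W
P_total = P_R1 + P_R2 + P_R3 + P_R4 = 0.1901 W

Final answer: 0.1901 W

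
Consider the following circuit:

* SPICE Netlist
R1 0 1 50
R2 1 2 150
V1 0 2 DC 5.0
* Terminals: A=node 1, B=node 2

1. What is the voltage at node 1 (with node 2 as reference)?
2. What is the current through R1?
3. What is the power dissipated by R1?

Nodal analysis, taking node 2 as the 0 V reference.
Source V1 fixes V_0 = 5 V.
KCL at each unknown node (sum of currents leaving = 0; resistances in Ω):
  Node 1: (V_1 - 5)/50 + (V_1 - 0)/150 = 0
Collecting terms: 0.02667 × V_1 = 0.1  =>  V_1 = 3.75 V
Part 1:
  Read off the nodal solution: V_1 = 3.75 V
Part 2:
  I_R1 = (V_0 - V_1)/R1 = (5 - 3.75)/50 = 0.025 A
  Magnitude: I_R1 = 0.025 A
Part 3:
  I_R1 = (V_0 - V_1)/R1 = (5 - 3.75)/50 = 0.025 A
  P_R1 = I_R1² × R1 = (0.025)² × 50 = 0.03125 W

Final answers:
1. V_1 = 3.75 V
2. I_R1 = 0.025 A
3. P_R1 = 0.03125 W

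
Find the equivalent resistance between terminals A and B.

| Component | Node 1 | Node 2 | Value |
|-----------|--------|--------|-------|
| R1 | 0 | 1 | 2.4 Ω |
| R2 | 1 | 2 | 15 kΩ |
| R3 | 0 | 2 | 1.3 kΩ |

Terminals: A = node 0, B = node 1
Reduce the network between node 0 (A) and node 1 (B) by series/parallel combination:
  Rs1 = R3 + R2 (series, joined only at node 2) = 1300 + 15000 = 16300 Ω
  Rp1 = R1 ‖ Rs1 (parallel, both between nodes 0 and 1) = 1/(1/2.4 + 1/16300) = 2.4 Ω
R_eq = 2.4 Ω

Final answer: 2.4 Ω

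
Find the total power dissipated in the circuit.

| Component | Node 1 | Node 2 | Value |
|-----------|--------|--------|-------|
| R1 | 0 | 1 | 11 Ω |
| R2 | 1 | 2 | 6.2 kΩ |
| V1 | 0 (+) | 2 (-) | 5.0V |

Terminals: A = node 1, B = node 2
Nodal analysis, taking node 2 as the 0 V reference.
Source V1 fixes V_0 = 5 V.
KCL at each unknown node (sum of currents leaving = 0; resistances in Ω):
  Node 1: (V_1 - 5)/11 + (V_1 - 0)/6200 = 0
Collecting terms: 0.09107 × V_1 = 0.4545  =>  V_1 = 4.991 V
Power in each resistor, P = (ΔV)²/R:
  P_R1 = (5 - 4.991)²/11 = 0.000007129 W
  P_R2 = (4.991 - 0)²/6200 = 0.004018 W
P_total = P_R1 + P_R2 = 0.004025 W

Final answer: 0.004025 W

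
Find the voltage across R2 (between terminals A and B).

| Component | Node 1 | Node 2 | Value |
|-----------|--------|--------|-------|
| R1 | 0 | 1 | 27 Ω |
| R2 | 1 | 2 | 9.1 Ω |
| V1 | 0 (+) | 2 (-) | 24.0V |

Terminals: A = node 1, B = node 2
R1 and R2 are in series across V1 (node 0 → node 1 → node 2), and the output A–B is taken across R2, so this is a voltage divider.
Series current: I = V1/(R1 + R2) = 24/(27 + 9.1) = 24/36.1 = 0.6648 A
V_R2 = I × R2 = V1 × R2/(R1 + R2) = 24 × 9.1/36.1 = 6.05 V

Final answer: 6.05 V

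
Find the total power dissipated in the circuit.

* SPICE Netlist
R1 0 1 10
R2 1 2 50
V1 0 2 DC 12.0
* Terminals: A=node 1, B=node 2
Nodal analysis, taking node 2 as the 0 V reference.
Source V1 fixes V_0 = 12 V.
KCL at each unknown node (sum of currents leaving = 0; resistances in Ω):
  Node 1: (V_1 - 12)/10 + (V_1 - 0)/50 = 0
Collecting terms: 0.12 × V_1 = 1.2  =>  V_1 = 10 V
Power in each resistor, P = (ΔV)²/R:
  P_R1 = (12 - 10)²/10 = 0.4 W
  P_R2 = (10 - 0)²/50 = 2 W
P_total = P_R1 + P_R2 = 2.4 W

Final answer: 2.4 W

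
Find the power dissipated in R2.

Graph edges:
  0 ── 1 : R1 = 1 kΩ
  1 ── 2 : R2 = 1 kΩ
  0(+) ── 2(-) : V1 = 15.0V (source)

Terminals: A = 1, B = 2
Nodal analysis, taking node 2 as the 0 V reference.
Source V1 fixes V_0 = 15 V.
KCL at each unknown node (sum of currents leaving = 0; resistances in Ω):
  Node 1: (V_1 - 15)/1000 + (V_1 - 0)/1000 = 0
Collecting terms: 0.002 × V_1 = 0.015  =>  V_1 = 7.5 V
I_R2 = (V_1 - V_2)/R2 = (7.5 - 0)/1000 = 0.0075 A
P_R2 = I_R2² × R2 = (0.0075)² × 1000 = 0.05625 W

Final answer: 0.05625 W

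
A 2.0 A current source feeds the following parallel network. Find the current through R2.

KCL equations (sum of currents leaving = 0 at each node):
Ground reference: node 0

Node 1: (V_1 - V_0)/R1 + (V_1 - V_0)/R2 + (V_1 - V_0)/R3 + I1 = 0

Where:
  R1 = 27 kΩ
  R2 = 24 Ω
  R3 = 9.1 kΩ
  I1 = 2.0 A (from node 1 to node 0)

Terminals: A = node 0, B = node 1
All resistors sit directly between nodes 0 and 1, so they are in parallel and share one voltage V; the full source current 2 A splits among them.
1/R_par = 1/27000 + 1/24 + 1/9100 = 0.04181 S  =>  R_par = 23.92 Ω
V = I × R_par = 2 × 23.92 = 47.83 V
I_R2 = V/R2 = 47.83/24 = 1.993 A

Final answer: 1.993 A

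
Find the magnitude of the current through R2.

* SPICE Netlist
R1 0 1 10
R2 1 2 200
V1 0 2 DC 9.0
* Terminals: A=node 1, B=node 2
Nodal analysis, taking node 2 as the 0 V reference.
Source V1 fixes V_0 = 9 V.
KCL at each unknown node (sum of currents leaving = 0; resistances in Ω):
  Node 1: (V_1 - 9)/10 + (V_1 - 0)/200 = 0
Collecting terms: 0.105 × V_1 = 0.9  =>  V_1 = 8.571 V
I_R2 = (V_1 - V_2)/R2 = (8.571 - 0)/200 = 0.04286 A
|I_R2| = 0.04286 A

Final answer: |I_R2| = 0.04286 A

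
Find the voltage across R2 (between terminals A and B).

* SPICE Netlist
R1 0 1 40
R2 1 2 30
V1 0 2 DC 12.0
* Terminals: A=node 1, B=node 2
R1 and R2 are in series across V1 (node 0 → node 1 → node 2), and the output A–B is taken across R2, so this is a voltage divider.
Series current: I = V1/(R1 + R2) = 12/(40 + 30) = 12/70 = 0.1714 A
V_R2 = I × R2 = V1 × R2/(R1 + R2) = 12 × 30/70 = 5.143 V

Final answer: 5.143 V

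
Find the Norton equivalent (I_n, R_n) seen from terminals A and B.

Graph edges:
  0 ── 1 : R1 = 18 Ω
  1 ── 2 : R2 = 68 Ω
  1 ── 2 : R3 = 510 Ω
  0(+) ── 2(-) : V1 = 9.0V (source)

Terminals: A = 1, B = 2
Find the Thévenin equivalent first; then I_n = V_th/R_th and R_n = R_th.
Step 1 — V_th is the open-circuit voltage V_A - V_B (nothing connected across the terminals).
Nodal analysis, taking node 2 as the 0 V reference.
Source V1 fixes V_0 = 9 V.
KCL at each unknown node (sum of currents leaving = 0; resistances in Ω):
  Node 1: (V_1 - 9)/18 + (V_1 - 0)/68 + (V_1 - 0)/510 = 0
Collecting terms: 0.07222 × V_1 = 0.5  =>  V_1 = 6.923 V
V_th = V_1 - V_2 = 6.923 - 0 = 6.923 V
Step 2 — R_th: zero the source — replace V1 by a short circuit (node 2 merges into node 0) — and find the resistance seen between A (node 1) and B (node 0).
Reduce the network between node 1 (A) and node 0 (B) by series/parallel combination:
  Rp1 = R1 ‖ R2 ‖ R3 (parallel, all between nodes 0 and 1) = 1/(1/18 + 1/68 + 1/510) = 13.85 Ω
R_th = 13.85 Ω
I_n = V_th/R_th = 6.923/13.85 = 0.5 A, and R_n = R_th = 13.85 Ω

Final answer: I_n = 0.5 A, R_n = 13.85 Ω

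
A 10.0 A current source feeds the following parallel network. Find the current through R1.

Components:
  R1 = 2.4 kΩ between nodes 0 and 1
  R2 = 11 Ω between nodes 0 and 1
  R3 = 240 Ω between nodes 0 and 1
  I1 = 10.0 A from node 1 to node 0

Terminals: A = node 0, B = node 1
All resistors sit directly between nodes 0 and 1, so they are in parallel and share one voltage V; the full source current 10 A splits among them.
1/R_par = 1/2400 + 1/11 + 1/240 = 0.09549 S  =>  R_par = 10.47 Ω
V = I × R_par = 10 × 10.47 = 104.7 V
I_R1 = V/R1 = 104.7/2400 = 0.04363 A

Final answer: 0.04363 A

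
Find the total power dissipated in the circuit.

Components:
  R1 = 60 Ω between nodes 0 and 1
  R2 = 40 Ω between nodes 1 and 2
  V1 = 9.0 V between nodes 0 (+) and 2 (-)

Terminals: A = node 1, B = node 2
Nodal analysis, taking node 2 as the 0 V reference.
Source V1 fixes V_0 = 9 V.
KCL at each unknown node (sum of currents leaving = 0; resistances in Ω):
  Node 1: (V_1 - 9)/60 + (V_1 - 0)/40 = 0
Collecting terms: 0.04167 × V_1 = 0.15  =>  V_1 = 3.6 V
Power in each resistor, P = (ΔV)²/R:
  P_R1 = (9 - 3.6)²/60 = 0.486 W
  P_R2 = (3.6 - 0)²/40 = 0.324 W
P_total = P_R1 + P_R2 = 0.81 W

Final answer: 0.81 W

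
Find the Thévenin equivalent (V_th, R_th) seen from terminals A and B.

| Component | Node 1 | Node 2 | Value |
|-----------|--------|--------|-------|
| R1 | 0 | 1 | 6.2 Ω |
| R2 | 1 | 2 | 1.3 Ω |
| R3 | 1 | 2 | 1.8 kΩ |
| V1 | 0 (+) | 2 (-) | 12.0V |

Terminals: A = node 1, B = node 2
Step 1 — V_th is the open-circuit voltage V_A - V_B (nothing connected across the terminals).
Nodal analysis, taking node 2 as the 0 V reference.
Source V1 fixes V_0 = 12 V.
KCL at each unknown node (sum of currents leaving = 0; resistances in Ω):
  Node 1: (V_1 - 12)/6.2 + (V_1 - 0)/1.3 + (V_1 - 0)/1800 = 0
Collecting terms: 0.9311 × V_1 = 1.935  =>  V_1 = 2.079 V
V_th = V_1 - V_2 = 2.079 - 0 = 2.079 V
Step 2 — R_th: zero the source — replace V1 by a short circuit (node 2 merges into node 0) — and find the resistance seen between A (node 1) and B (node 0).
Reduce the network between node 1 (A) and node 0 (B) by series/parallel combination:
  Rp1 = R1 ‖ R2 ‖ R3 (parallel, all between nodes 0 and 1) = 1/(1/6.2 + 1/1.3 + 1/1800) = 1.074 Ω
R_th = 1.074 Ω

Final answer: V_th = 2.079 V, R_th = 1.074 Ω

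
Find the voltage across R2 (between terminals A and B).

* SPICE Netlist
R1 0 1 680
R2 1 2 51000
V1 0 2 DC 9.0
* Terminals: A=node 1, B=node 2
R1 and R2 are in series across V1 (node 0 → node 1 → node 2), and the output A–B is taken across R2, so this is a voltage divider.
Series current: I = V1/(R1 + R2) = 9/(680 + 51000) = 9/51680 = 0.0001741 A
V_R2 = I × R2 = V1 × R2/(R1 + R2) = 9 × 51000/51680 = 8.882 V

Final answer: 8.882 V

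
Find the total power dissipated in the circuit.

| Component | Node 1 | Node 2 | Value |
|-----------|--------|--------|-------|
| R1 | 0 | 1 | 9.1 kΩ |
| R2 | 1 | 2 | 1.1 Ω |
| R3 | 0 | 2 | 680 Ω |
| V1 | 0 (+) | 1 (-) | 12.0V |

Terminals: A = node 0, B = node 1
Nodal analysis, taking node 1 as the 0 V reference.
Source V1 fixes V_0 = 12 V.
KCL at each unknown node (sum of currents leaving = 0; resistances in Ω):
  Node 2: (V_2 - 0)/1.1 + (V_2 - 12)/680 = 0
Collecting terms: 0.9106 × V_2 = 0.01765  =>  V_2 = 0.01938 V
Power in each resistor, P = (ΔV)²/R:
  P_R1 = (12 - 0)²/9100 = 0.01582 W
  P_R2 = (0 - 0.01938)²/1.1 = 0.0003415 W
  P_R3 = (12 - 0.01938)²/680 = 0.2111 W
P_total = P_R1 + P_R2 + P_R3 = 0.2272 W

Final answer: 0.2272 W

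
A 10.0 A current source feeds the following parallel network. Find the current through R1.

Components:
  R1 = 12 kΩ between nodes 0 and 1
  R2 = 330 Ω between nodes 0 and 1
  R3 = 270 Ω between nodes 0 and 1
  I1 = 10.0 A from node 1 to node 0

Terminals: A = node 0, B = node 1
All resistors sit directly between nodes 0 and 1, so they are in parallel and share one voltage V; the full source current 10 A splits among them.
1/R_par = 1/12000 + 1/330 + 1/270 = 0.006817 S  =>  R_par = 146.7 Ω
V = I × R_par = 10 × 146.7 = 1467 V
I_R1 = V/R1 = 1467/12000 = 0.1222 A

Final answer: 0.1222 A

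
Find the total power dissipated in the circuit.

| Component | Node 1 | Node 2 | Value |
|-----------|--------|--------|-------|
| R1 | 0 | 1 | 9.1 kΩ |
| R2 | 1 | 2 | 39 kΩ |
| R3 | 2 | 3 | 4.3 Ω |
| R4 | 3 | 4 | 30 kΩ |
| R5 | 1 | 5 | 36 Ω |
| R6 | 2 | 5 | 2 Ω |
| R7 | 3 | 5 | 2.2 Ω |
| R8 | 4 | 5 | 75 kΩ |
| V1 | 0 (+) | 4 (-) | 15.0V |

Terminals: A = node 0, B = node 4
Nodal analysis, taking node 4 as the 0 V reference.
Source V1 fixes V_0 = 15 V.
KCL at each unknown node (sum of currents leaving = 0; resistances in Ω):
  Node 1: (V_1 - 15)/9100 + (V_1 - V_2)/39000 + (V_1 - V_5)/36 = 0
  Node 2: (V_2 - V_1)/39000 + (V_2 - V_3)/4.3 + (V_2 - V_5)/2 = 0
  Node 3: (V_3 - V_2)/4.3 + (V_3 - 0)/30000 + (V_3 - V_5)/2.2 = 0
  Node 5: (V_5 - V_1)/36 + (V_5 - V_2)/2 + (V_5 - V_3)/2.2 + (V_5 - 0)/75000 = 0
Collecting terms (coefficients in siemens):
  0.02791·V_1 - 0.00002564·V_2 - 0.02778·V_5 = 0.001648
  0.7326·V_2 - 0.00002564·V_1 - 0.2326·V_3 - 0.5·V_5 = 0
  0.6871·V_3 - 0.2326·V_2 - 0.4545·V_5 = 0
  0.9823·V_5 - 0.02778·V_1 - 0.5·V_2 - 0.4545·V_3 = 0
Solving these 4 simultaneous equations (Gaussian elimination) gives:
  V_1 = 10.53 V, V_2 = 10.52 V, V_3 = 10.52 V, V_5 = 10.52 V
Power in each resistor, P = (ΔV)²/R:
  P_R1 = (15 - 10.53)²/9100 = 0.002192 W
  P_R2 = (10.53 - 10.52)²/39000 = 0.000000008153 W
  P_R3 = (10.52 - 10.52)²/4.3 = 0.00000003548 W
  P_R4 = (10.52 - 0)²/30000 = 0.003686 W
  P_R5 = (10.53 - 10.52)²/36 = 0.000008654 W
  P_R6 = (10.52 - 10.52)²/2 = 0.00000001634 W
  P_R7 = (10.52 - 10.52)²/2.2 = 0.0000001484 W
  P_R8 = (0 - 10.52)²/75000 = 0.001475 W
P_total = P_R1 + P_R2 + P_R3 + P_R4 + P_R5 + P_R6 + P_R7 + P_R8 = 0.007361 W

Final answer: 0.007361 W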